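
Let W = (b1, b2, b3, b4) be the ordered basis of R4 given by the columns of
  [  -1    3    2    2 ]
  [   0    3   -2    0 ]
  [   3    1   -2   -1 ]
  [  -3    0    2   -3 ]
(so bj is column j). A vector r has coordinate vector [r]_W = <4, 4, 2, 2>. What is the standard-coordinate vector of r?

<16, 8, 10, -14>

The coordinates say r = 4b1 + 4b2 + 2b3 + 2b4; adding the scaled basis vectors gives <16, 8, 10, -14>.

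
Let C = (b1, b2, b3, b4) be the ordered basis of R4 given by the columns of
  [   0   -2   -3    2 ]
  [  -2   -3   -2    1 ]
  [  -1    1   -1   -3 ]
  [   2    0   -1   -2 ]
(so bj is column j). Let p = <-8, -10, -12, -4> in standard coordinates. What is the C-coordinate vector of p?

We seek scalars with c_1 b1 + ... + c_4 b4 = p; equivalently solve M c = p where the columns of M are b1, ..., b4.
Solving this 4x4 system gives c = (2, 0, 4, 2).
Check: 2b1 + 0·b2 + 4b3 + 2b4 = <-8, -10, -12, -4>.

<2, 0, 4, 2>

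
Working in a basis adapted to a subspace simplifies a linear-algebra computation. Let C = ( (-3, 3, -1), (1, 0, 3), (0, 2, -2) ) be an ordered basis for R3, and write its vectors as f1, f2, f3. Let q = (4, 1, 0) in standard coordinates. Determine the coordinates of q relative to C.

We seek scalars with c_1 f1 + ... + c_3 f3 = q; equivalently solve M c = q where the columns of M are f1, ..., f3.
Gaussian elimination on [M | q] yields c = (-1, 1, 2).
Check: -f1 + f2 + 2f3 = (4, 1, 0).

(-1, 1, 2)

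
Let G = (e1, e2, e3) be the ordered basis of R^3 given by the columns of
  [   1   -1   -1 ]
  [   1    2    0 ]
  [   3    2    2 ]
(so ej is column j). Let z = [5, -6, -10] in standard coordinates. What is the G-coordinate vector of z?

[z]_G is the unique c with M c = z, where M has columns e1, ..., e3.
Gaussian elimination on [M | z] yields c = (0, -3, -2).
Check: 0·e1 - 3e2 - 2e3 = [5, -6, -10].

[0, -3, -2]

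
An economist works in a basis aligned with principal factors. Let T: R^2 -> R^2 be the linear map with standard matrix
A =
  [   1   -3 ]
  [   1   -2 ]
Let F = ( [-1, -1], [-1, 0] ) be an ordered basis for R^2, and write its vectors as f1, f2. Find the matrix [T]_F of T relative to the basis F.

[[-1, 1], [-1, 0]]

With P the matrix whose columns are f1, f2, [T]_F = P^(-1) A P.
Column by column: T(f1) = A f1 = [2, 1]; its F-coordinates [-1, -1] give column 1.
Continuing for each basis vector yields [T]_F = [[-1, 1], [-1, 0]].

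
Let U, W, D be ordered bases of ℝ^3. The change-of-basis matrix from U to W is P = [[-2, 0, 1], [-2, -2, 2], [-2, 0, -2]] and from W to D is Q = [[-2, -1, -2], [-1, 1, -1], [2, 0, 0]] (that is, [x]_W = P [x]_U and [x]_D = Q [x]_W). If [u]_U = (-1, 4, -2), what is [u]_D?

(-2, -16, 0)

Composing the changes, [u]_D = Q P [u]_U.
Q P = [[10, 2, 0], [2, -2, 3], [-4, 0, 2]]; applying this to (-1, 4, -2) gives (-2, -16, 0).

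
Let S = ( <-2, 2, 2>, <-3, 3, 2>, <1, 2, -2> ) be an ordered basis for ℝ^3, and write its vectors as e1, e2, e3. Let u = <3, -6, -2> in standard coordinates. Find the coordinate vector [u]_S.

<-2, 0, -1>

[u]_S is the unique c with M c = u, where M has columns e1, ..., e3.
Solving this 3x3 system gives c = (-2, 0, -1).
Check: -2e1 + 0·e2 - e3 = <3, -6, -2>.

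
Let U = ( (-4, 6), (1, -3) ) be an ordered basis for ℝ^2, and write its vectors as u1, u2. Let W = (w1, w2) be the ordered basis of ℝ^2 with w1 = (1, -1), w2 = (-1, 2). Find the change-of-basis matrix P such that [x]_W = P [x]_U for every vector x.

[[-2, -1], [2, -2]]

Take x = uj: its U-coordinates are the j-th standard unit vector, so P e_j — column j of P — equals [uj]_W.
u1 = -2w1 + 2w2, giving column 1 = (-2, 2); repeating for each j gives P = [[-2, -1], [2, -2]].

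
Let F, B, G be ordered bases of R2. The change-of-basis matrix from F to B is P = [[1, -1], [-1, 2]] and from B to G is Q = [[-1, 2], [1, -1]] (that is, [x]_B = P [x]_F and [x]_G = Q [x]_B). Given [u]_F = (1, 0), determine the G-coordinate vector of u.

Composing the changes, [u]_G = Q P [u]_F.
Q P = [[-3, 5], [2, -3]]; applying this to (1, 0) gives (-3, 2).

(-3, 2)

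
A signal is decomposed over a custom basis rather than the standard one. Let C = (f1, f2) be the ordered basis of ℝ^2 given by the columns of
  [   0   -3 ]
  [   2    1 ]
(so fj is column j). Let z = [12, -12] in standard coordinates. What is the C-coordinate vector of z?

[-4, -4]

Write z = c_1 f1 + c_2 f2 and solve for the c_i.
System: 0c_1 - 3c_2 = 12, 2c_1 + c_2 = -12; solving gives c_1 = -4, c_2 = -4.
Check: -4f1 - 4f2 = [12, -12].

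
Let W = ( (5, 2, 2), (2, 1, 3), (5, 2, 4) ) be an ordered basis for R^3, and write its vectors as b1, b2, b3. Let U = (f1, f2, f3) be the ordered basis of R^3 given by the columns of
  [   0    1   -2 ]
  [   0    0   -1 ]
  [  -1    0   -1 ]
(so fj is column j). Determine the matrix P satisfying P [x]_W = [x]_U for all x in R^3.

[[0, -2, -2], [1, 0, 1], [-2, -1, -2]]

Take x = bj: its W-coordinates are the j-th standard unit vector, so P e_j — column j of P — equals [bj]_U.
b1 = 0·f1 + f2 - 2f3, giving column 1 = (0, 1, -2); repeating for each j gives P = [[0, -2, -2], [1, 0, 1], [-2, -1, -2]].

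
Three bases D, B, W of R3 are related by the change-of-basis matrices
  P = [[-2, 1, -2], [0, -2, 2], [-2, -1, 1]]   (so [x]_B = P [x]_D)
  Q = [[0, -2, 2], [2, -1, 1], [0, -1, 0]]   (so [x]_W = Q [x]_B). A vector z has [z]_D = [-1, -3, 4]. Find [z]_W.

[-10, -23, -14]

Apply P to get B-coordinates [-9, 14, 9], then Q to get W-coordinates.
The result is [z]_W = [-10, -23, -14].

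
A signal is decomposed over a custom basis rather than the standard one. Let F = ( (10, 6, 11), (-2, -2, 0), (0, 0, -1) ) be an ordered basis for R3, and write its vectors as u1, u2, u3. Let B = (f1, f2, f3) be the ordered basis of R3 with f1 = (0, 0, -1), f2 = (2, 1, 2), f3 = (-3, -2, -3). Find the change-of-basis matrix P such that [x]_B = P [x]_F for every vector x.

[[-1, -2, 1], [2, 2, 0], [-2, 2, 0]]

Let M have columns uj and N have columns fj. Then for every x, N [x]_B = x = M [x]_F, so P = N^(-1) M.
Since det N = 1, N^(-1) has integer entries; multiplying gives P = [[-1, -2, 1], [2, 2, 0], [-2, 2, 0]].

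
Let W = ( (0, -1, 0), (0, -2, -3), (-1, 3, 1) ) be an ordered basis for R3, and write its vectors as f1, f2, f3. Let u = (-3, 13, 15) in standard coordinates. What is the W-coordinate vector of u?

[u]_W is the unique c with M c = u, where M has columns f1, ..., f3.
Solving this 3x3 system gives c = (4, -4, 3).
Check: 4f1 - 4f2 + 3f3 = (-3, 13, 15).

(4, -4, 3)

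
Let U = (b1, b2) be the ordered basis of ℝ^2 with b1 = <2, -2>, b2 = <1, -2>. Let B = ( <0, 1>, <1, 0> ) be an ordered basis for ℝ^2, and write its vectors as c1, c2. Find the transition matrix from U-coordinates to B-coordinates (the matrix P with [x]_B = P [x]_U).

[[-2, -2], [2, 1]]

Column j of P is [bj]_B, since P maps U-coordinates to B-coordinates.
Expressing b1 in B: b1 = -2c1 + 2c2, so column 1 of P is <-2, 2>.
Doing the same for each bj gives P = [[-2, -2], [2, 1]].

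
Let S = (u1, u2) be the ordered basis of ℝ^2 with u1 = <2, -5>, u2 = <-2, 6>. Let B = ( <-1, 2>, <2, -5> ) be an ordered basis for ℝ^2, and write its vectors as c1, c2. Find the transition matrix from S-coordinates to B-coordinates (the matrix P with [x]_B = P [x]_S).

Column j of P is [uj]_B, since P maps S-coordinates to B-coordinates.
Expressing u1 in B: u1 = 0·c1 + c2, so column 1 of P is <0, 1>.
Doing the same for each uj gives P = [[0, -2], [1, -2]].

[[0, -2], [1, -2]]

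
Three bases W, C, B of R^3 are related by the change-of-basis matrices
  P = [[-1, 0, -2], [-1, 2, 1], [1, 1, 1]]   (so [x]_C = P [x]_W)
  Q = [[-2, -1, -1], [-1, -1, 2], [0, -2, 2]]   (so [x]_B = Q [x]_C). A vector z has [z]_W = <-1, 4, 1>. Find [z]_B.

Apply P to get C-coordinates <-1, 10, 4>, then Q to get B-coordinates.
The result is [z]_B = <-12, -1, -12>.

<-12, -1, -12>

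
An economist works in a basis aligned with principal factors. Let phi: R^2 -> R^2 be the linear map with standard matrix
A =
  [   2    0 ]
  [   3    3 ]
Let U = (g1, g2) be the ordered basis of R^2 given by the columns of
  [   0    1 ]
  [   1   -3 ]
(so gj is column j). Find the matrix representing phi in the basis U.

Let P have columns g1, g2. Then [phi]_U = P^(-1) A P.
Here det P = -1, so P^(-1) is integer; computing A P first and then P^(-1)(A P) gives [[3, 0], [0, 2]].

[[3, 0], [0, 2]]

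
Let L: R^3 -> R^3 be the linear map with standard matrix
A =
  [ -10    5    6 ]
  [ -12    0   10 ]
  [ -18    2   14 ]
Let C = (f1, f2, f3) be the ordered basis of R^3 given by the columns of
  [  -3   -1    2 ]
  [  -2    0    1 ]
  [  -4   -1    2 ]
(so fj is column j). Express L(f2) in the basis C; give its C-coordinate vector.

Compute L(f2) = A f2 = [4, 2, 4] in standard coordinates.
Then write this in C-coordinates: solve for y in y_1 f1 + ... + y_3 f3 = [4, 2, 4].
This gives y = [0, 0, 2], which is column 2 of [L]_C.

[0, 0, 2]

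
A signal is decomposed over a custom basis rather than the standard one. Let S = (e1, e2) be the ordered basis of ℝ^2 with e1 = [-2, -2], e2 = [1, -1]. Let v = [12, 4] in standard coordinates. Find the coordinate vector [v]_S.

[-4, 4]

Write v = c_1 e1 + c_2 e2 and solve for the c_i.
System: -2c_1 + c_2 = 12, -2c_1 - c_2 = 4; solving gives c_1 = -4, c_2 = 4.
Check: -4e1 + 4e2 = [12, 4].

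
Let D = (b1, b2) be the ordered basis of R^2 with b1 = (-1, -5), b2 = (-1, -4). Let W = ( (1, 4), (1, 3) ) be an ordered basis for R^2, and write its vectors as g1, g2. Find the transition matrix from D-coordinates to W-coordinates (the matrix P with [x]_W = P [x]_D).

[[-2, -1], [1, 0]]

Column j of P is [bj]_W, since P maps D-coordinates to W-coordinates.
Expressing b1 in W: b1 = -2g1 + g2, so column 1 of P is (-2, 1).
Doing the same for each bj gives P = [[-2, -1], [1, 0]].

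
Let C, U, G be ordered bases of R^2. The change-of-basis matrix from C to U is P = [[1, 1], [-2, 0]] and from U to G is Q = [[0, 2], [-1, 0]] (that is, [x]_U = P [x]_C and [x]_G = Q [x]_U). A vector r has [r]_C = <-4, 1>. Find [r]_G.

Composing the changes, [r]_G = Q P [r]_C.
Q P = [[-4, 0], [-1, -1]]; applying this to <-4, 1> gives <16, 3>.

<16, 3>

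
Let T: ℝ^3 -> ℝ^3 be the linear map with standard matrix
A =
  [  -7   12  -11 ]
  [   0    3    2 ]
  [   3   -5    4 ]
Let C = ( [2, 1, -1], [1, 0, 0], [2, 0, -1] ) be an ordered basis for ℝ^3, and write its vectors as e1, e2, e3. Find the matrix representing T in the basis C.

[[1, 0, -2], [3, -1, 1], [2, -3, 0]]

Let P have columns e1, ..., e3. Then [T]_C = P^(-1) A P.
Here det P = 1, so P^(-1) is integer; computing A P first and then P^(-1)(A P) gives [[1, 0, -2], [3, -1, 1], [2, -3, 0]].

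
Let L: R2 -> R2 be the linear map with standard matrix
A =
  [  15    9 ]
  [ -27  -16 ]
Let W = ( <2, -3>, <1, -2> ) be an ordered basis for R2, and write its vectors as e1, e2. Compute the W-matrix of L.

[[0, -1], [3, -1]]

Let P have columns e1, e2. Then [L]_W = P^(-1) A P.
Here det P = -1, so P^(-1) is integer; computing A P first and then P^(-1)(A P) gives [[0, -1], [3, -1]].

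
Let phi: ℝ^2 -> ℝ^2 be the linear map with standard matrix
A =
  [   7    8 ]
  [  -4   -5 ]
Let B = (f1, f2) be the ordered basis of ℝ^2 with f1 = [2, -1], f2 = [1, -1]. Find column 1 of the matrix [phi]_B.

Compute phi(f1) = A f1 = [6, -3] in standard coordinates.
Then write this in B-coordinates: solve for y in y_1 f1 + y_2 f2 = [6, -3].
This gives y = [3, 0], which is column 1 of [phi]_B.

[3, 0]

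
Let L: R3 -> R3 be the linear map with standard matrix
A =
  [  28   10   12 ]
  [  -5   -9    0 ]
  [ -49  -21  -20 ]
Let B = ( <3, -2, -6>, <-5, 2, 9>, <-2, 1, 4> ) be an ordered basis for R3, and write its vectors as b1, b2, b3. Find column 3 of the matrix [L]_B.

Compute L(b3) = A b3 = <2, 1, -3> in standard coordinates.
Then write this in B-coordinates: solve for y in y_1 b1 + ... + y_3 b3 = <2, 1, -3>.
This gives y = <-3, -1, -3>, which is column 3 of [L]_B.

<-3, -1, -3>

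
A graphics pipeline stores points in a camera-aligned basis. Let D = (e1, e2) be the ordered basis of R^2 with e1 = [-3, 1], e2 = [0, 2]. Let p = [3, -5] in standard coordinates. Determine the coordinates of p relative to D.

[-1, -2]

Write p = c_1 e1 + c_2 e2 and solve for the c_i.
System: -3c_1 + 0c_2 = 3, c_1 + 2c_2 = -5; solving gives c_1 = -1, c_2 = -2.
Check: -e1 - 2e2 = [3, -5].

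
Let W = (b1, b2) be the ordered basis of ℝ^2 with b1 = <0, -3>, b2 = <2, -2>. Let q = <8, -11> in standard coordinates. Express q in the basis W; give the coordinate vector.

We seek scalars with c_1 b1 + c_2 b2 = q; equivalently solve M c = q where the columns of M are b1, b2.
System: 0c_1 + 2c_2 = 8, -3c_1 - 2c_2 = -11; solving gives c_1 = 1, c_2 = 4.
Check: b1 + 4b2 = <8, -11>.

<1, 4>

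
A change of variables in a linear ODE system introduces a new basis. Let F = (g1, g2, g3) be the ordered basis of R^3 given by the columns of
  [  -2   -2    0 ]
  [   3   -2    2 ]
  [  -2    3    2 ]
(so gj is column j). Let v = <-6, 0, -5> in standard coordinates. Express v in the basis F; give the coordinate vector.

Write v = c_1 g1 + ... + c_3 g3 and solve for the c_i.
Row-reducing the augmented matrix [M | v] gives c = (2, 1, -2).
Check: 2g1 + g2 - 2g3 = <-6, 0, -5>.

<2, 1, -2>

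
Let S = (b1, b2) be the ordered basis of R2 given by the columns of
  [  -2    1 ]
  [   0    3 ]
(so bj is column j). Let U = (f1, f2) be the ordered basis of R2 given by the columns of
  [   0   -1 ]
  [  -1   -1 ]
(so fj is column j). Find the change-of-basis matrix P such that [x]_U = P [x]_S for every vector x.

Column j of P is [bj]_U, since P maps S-coordinates to U-coordinates.
Expressing b1 in U: b1 = -2f1 + 2f2, so column 1 of P is [-2, 2].
Doing the same for each bj gives P = [[-2, -2], [2, -1]].

[[-2, -2], [2, -1]]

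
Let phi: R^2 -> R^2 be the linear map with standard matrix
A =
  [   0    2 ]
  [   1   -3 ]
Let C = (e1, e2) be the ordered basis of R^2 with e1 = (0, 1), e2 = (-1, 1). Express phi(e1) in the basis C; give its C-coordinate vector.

(-1, -2)

Column 1 of [phi]_C is the C-coordinate vector of phi(e1).
In standard coordinates phi(e1) = A e1 = (2, -3).
Converting to C: (2, -3) = -e1 - 2e2, so the coordinate vector is (-1, -2).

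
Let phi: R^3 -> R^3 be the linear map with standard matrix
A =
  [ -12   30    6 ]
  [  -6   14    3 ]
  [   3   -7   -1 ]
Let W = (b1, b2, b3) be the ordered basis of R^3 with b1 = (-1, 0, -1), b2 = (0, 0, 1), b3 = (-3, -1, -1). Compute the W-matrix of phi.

[[3, 3, 3], [-2, -1, 1], [-3, -3, -1]]

Let P have columns b1, ..., b3. Then [phi]_W = P^(-1) A P.
Here det P = -1, so P^(-1) is integer; computing A P first and then P^(-1)(A P) gives [[3, 3, 3], [-2, -1, 1], [-3, -3, -1]].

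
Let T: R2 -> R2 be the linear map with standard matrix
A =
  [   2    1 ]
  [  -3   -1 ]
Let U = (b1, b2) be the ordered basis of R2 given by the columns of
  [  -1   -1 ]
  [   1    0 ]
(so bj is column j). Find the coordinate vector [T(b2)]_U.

Compute T(b2) = A b2 = (-2, 3) in standard coordinates.
Then write this in U-coordinates: solve for y in y_1 b1 + y_2 b2 = (-2, 3).
This gives y = (3, -1), which is column 2 of [T]_U.

(3, -1)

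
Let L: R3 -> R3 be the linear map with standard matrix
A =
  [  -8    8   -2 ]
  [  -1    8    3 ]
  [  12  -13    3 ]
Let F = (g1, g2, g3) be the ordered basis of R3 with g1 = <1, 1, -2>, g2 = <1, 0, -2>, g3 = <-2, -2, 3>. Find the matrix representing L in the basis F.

[[-1, -3, -3], [3, 3, -1], [-1, 2, 1]]

With P the matrix whose columns are g1, ..., g3, [L]_F = P^(-1) A P.
Column by column: L(g1) = A g1 = <4, 1, -7>; its F-coordinates <-1, 3, -1> give column 1.
Continuing for each basis vector yields [L]_F = [[-1, -3, -3], [3, 3, -1], [-1, 2, 1]].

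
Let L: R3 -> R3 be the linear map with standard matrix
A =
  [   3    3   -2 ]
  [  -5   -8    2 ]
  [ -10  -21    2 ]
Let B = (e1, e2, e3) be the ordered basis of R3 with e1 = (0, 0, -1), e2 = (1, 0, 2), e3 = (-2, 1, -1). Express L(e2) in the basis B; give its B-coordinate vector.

Column 2 of [L]_B is the B-coordinate vector of L(e2).
In standard coordinates L(e2) = A e2 = (-1, -1, -6).
Converting to B: (-1, -1, -6) = e1 - 3e2 - e3, so the coordinate vector is (1, -3, -1).

(1, -3, -1)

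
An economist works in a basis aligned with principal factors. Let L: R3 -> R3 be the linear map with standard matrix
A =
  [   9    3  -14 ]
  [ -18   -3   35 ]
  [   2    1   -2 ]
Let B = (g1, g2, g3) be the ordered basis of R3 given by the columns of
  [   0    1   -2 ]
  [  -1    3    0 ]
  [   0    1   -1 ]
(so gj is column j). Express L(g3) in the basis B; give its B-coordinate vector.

Compute L(g3) = A g3 = (-4, 1, -2) in standard coordinates.
Then write this in B-coordinates: solve for y in y_1 g1 + ... + y_3 g3 = (-4, 1, -2).
This gives y = (-1, 0, 2), which is column 3 of [L]_B.

(-1, 0, 2)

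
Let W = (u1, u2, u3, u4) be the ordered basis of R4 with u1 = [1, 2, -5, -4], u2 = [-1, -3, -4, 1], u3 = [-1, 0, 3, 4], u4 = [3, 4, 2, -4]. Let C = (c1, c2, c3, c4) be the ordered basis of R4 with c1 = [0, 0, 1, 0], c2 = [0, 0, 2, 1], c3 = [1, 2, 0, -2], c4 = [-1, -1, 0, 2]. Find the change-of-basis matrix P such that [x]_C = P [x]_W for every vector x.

Let M have columns uj and N have columns cj. Then for every x, N [x]_C = x = M [x]_W, so P = N^(-1) M.
Since det N = 1, N^(-1) has integer entries; multiplying gives P = [[-1, -2, -1, -2], [-2, -1, 2, 2], [1, -2, 1, 1], [0, -1, 2, -2]].

[[-1, -2, -1, -2], [-2, -1, 2, 2], [1, -2, 1, 1], [0, -1, 2, -2]]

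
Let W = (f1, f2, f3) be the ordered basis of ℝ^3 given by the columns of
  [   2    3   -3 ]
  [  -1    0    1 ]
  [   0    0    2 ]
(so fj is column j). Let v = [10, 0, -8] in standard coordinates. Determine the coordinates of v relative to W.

[-4, 2, -4]

Write v = c_1 f1 + ... + c_3 f3 and solve for the c_i.
Solving this 3x3 system gives c = (-4, 2, -4).
Check: -4f1 + 2f2 - 4f3 = [10, 0, -8].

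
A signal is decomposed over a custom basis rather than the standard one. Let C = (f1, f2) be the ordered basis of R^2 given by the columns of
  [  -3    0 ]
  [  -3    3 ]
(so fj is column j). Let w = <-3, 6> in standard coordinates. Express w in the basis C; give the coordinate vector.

Write w = c_1 f1 + c_2 f2 and solve for the c_i.
System: -3c_1 + 0c_2 = -3, -3c_1 + 3c_2 = 6; solving gives c_1 = 1, c_2 = 3.
Check: f1 + 3f2 = <-3, 6>.

<1, 3>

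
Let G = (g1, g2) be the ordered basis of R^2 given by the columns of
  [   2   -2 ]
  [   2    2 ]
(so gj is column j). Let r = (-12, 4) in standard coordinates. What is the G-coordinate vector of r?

Write r = c_1 g1 + c_2 g2 and solve for the c_i.
System: 2c_1 - 2c_2 = -12, 2c_1 + 2c_2 = 4; solving gives c_1 = -2, c_2 = 4.
Check: -2g1 + 4g2 = (-12, 4).

(-2, 4)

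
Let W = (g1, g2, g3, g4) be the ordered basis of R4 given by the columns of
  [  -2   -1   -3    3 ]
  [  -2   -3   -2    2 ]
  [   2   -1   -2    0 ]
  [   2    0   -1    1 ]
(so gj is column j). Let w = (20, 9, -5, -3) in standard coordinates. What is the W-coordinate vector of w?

(-4, 3, -3, 2)

Write w = c_1 g1 + ... + c_4 g4 and solve for the c_i.
Gaussian elimination on [M | w] yields c = (-4, 3, -3, 2).
Check: -4g1 + 3g2 - 3g3 + 2g4 = (20, 9, -5, -3).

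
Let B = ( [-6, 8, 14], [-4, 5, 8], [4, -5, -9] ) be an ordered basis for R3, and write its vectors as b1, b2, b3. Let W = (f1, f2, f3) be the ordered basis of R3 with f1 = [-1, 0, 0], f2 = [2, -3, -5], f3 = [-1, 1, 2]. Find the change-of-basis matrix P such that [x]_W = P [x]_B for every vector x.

Column j of P is [bj]_W, since P maps B-coordinates to W-coordinates.
Expressing b1 in W: b1 = 0·f1 - 2f2 + 2f3, so column 1 of P is [0, -2, 2].
Doing the same for each bj gives P = [[0, 1, 0], [-2, -2, 1], [2, -1, -2]].

[[0, 1, 0], [-2, -2, 1], [2, -1, -2]]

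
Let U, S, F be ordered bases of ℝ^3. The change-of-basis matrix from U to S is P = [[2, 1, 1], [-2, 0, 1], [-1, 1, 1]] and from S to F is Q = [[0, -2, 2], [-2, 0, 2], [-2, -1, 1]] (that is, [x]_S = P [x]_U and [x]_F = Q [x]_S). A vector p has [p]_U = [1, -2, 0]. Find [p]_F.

Composing the changes, [p]_F = Q P [p]_U.
Q P = [[2, 2, 0], [-6, 0, 0], [-3, -1, -2]]; applying this to [1, -2, 0] gives [-2, -6, -1].

[-2, -6, -1]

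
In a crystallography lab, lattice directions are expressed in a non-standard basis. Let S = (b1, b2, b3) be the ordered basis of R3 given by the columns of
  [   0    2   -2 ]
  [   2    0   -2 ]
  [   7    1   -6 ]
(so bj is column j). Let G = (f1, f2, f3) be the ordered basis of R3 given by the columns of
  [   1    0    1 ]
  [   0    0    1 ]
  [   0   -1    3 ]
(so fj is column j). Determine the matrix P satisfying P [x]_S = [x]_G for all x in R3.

Column j of P is [bj]_G, since P maps S-coordinates to G-coordinates.
Expressing b1 in G: b1 = -2f1 - f2 + 2f3, so column 1 of P is (-2, -1, 2).
Doing the same for each bj gives P = [[-2, 2, 0], [-1, -1, 0], [2, 0, -2]].

[[-2, 2, 0], [-1, -1, 0], [2, 0, -2]]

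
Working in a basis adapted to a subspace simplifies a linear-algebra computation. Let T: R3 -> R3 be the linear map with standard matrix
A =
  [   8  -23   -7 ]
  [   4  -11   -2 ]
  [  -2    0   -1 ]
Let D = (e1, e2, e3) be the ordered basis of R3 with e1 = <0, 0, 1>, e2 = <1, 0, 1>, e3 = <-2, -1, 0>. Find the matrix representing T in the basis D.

[[2, 0, 3], [-3, -3, 1], [2, -2, -3]]

The j-th column of [T]_D is [T(ej)]_D.
T(e1) = A e1 = <-7, -2, -1> = 2e1 - 3e2 + 2e3, so column 1 is <2, -3, 2>.
Repeating for e2, e3 and assembling the columns gives [[2, 0, 3], [-3, -3, 1], [2, -2, -3]].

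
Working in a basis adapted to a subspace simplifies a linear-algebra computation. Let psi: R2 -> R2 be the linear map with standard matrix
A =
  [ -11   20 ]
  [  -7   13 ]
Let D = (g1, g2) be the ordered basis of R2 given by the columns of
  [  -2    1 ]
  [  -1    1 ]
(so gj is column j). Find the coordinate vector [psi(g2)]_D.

<-3, 3>

Column 2 of [psi]_D is the D-coordinate vector of psi(g2).
In standard coordinates psi(g2) = A g2 = <9, 6>.
Converting to D: <9, 6> = -3g1 + 3g2, so the coordinate vector is <-3, 3>.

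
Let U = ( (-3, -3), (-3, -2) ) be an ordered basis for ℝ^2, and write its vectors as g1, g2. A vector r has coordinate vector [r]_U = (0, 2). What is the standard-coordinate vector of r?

The coordinates say r = 0·g1 + 2g2; adding the scaled basis vectors gives (-6, -4).

(-6, -4)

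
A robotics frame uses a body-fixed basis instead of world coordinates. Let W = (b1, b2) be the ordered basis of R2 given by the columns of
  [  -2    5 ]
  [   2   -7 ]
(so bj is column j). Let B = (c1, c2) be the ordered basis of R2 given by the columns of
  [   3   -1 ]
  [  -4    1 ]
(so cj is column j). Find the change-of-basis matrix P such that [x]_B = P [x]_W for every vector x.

[[0, 2], [2, 1]]

Column j of P is [bj]_B, since P maps W-coordinates to B-coordinates.
Expressing b1 in B: b1 = 0·c1 + 2c2, so column 1 of P is (0, 2).
Doing the same for each bj gives P = [[0, 2], [2, 1]].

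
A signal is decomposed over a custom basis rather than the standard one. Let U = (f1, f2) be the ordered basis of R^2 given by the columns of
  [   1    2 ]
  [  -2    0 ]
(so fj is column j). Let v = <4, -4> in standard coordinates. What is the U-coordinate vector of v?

<2, 1>

[v]_U is the unique c with M c = v, where M has columns f1, f2.
System: c_1 + 2c_2 = 4, -2c_1 + 0c_2 = -4; solving gives c_1 = 2, c_2 = 1.
Check: 2f1 + f2 = <4, -4>.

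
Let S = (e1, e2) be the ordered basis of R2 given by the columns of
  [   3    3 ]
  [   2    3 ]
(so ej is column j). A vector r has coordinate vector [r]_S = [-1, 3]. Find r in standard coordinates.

By definition r = -e1 + 3e2.
Summing componentwise gives [6, 7].

[6, 7]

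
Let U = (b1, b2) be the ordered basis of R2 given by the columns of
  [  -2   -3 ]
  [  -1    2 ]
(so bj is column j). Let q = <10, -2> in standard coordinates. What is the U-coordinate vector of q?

<-2, -2>

We seek scalars with c_1 b1 + c_2 b2 = q; equivalently solve M c = q where the columns of M are b1, b2.
System: -2c_1 - 3c_2 = 10, -c_1 + 2c_2 = -2; solving gives c_1 = -2, c_2 = -2.
Check: -2b1 - 2b2 = <10, -2>.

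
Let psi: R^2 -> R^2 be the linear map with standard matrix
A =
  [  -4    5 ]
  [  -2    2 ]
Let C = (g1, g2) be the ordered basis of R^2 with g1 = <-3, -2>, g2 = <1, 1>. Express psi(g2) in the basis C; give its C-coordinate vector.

Column 2 of [psi]_C is the C-coordinate vector of psi(g2).
In standard coordinates psi(g2) = A g2 = <1, 0>.
Converting to C: <1, 0> = -g1 - 2g2, so the coordinate vector is <-1, -2>.

<-1, -2>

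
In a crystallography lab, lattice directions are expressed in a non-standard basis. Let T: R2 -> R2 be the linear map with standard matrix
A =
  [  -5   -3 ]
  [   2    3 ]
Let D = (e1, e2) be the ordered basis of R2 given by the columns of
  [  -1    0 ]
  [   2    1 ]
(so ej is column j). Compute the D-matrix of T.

Let P have columns e1, e2. Then [T]_D = P^(-1) A P.
Here det P = -1, so P^(-1) is integer; computing A P first and then P^(-1)(A P) gives [[1, 3], [2, -3]].

[[1, 3], [2, -3]]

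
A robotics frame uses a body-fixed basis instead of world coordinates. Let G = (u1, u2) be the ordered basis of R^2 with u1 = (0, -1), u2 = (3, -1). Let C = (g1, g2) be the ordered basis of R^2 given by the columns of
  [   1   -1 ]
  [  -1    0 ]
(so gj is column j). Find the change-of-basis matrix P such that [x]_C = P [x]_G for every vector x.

Column j of P is [uj]_C, since P maps G-coordinates to C-coordinates.
Expressing u1 in C: u1 = g1 + g2, so column 1 of P is (1, 1).
Doing the same for each uj gives P = [[1, 1], [1, -2]].

[[1, 1], [1, -2]]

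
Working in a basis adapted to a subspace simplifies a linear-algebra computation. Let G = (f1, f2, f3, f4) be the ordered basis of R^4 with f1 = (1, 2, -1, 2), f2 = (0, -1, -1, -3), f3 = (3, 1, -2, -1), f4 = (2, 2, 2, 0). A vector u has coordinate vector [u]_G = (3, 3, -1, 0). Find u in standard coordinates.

(0, 2, -4, -2)

By definition u = 3f1 + 3f2 - f3 + 0·f4.
Summing componentwise gives (0, 2, -4, -2).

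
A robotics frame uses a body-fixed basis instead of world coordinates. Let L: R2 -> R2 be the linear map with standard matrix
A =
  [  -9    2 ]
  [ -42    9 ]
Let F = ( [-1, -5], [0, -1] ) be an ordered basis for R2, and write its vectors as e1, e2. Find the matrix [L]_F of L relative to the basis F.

The j-th column of [L]_F is [L(ej)]_F.
L(e1) = A e1 = [-1, -3] = e1 - 2e2, so column 1 is [1, -2].
Repeating for e2 and assembling the columns gives [[1, 2], [-2, -1]].

[[1, 2], [-2, -1]]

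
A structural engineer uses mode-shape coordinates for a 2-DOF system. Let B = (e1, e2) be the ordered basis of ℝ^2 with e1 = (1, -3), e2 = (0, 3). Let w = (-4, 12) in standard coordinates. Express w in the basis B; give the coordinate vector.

[w]_B is the unique c with M c = w, where M has columns e1, e2.
System: c_1 + 0c_2 = -4, -3c_1 + 3c_2 = 12; solving gives c_1 = -4, c_2 = 0.
Check: -4e1 + 0·e2 = (-4, 12).

(-4, 0)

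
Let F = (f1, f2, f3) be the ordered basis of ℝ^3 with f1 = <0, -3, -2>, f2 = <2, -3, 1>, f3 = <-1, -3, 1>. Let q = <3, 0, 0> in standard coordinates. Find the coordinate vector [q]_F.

We seek scalars with c_1 f1 + ... + c_3 f3 = q; equivalently solve M c = q where the columns of M are f1, ..., f3.
Solving this 3x3 system gives c = (0, 1, -1).
Check: 0·f1 + f2 - f3 = <3, 0, 0>.

<0, 1, -1>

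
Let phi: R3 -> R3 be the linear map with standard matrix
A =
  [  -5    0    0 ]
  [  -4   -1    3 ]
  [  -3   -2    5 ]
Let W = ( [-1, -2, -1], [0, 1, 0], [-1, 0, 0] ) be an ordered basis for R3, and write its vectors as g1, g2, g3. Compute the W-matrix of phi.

[[-2, 2, -3], [-1, 3, -2], [-3, -2, -2]]

The j-th column of [phi]_W is [phi(gj)]_W.
phi(g1) = A g1 = [5, 3, 2] = -2g1 - g2 - 3g3, so column 1 is [-2, -1, -3].
Repeating for g2, g3 and assembling the columns gives [[-2, 2, -3], [-1, 3, -2], [-3, -2, -2]].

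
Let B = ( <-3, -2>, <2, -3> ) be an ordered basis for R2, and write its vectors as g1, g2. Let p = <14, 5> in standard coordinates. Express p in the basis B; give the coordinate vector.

[p]_B is the unique c with M c = p, where M has columns g1, g2.
System: -3c_1 + 2c_2 = 14, -2c_1 - 3c_2 = 5; solving gives c_1 = -4, c_2 = 1.
Check: -4g1 + g2 = <14, 5>.

<-4, 1>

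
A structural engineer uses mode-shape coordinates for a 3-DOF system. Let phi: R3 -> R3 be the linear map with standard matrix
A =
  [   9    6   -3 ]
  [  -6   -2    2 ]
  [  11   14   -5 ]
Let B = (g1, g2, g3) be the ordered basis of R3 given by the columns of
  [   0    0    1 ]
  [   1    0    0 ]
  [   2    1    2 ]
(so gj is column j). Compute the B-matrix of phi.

With P the matrix whose columns are g1, ..., g3, [phi]_B = P^(-1) A P.
Column by column: phi(g1) = A g1 = [0, 2, 4]; its B-coordinates [2, 0, 0] give column 1.
Continuing for each basis vector yields [phi]_B = [[2, 2, -2], [0, -3, -1], [0, -3, 3]].

[[2, 2, -2], [0, -3, -1], [0, -3, 3]]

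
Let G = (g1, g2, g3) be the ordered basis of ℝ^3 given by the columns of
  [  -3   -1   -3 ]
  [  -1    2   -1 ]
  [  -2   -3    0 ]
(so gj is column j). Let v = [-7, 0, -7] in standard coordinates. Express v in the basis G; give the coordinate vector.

[2, 1, 0]

[v]_G is the unique c with M c = v, where M has columns g1, ..., g3.
Row-reducing the augmented matrix [M | v] gives c = (2, 1, 0).
Check: 2g1 + g2 + 0·g3 = [-7, 0, -7].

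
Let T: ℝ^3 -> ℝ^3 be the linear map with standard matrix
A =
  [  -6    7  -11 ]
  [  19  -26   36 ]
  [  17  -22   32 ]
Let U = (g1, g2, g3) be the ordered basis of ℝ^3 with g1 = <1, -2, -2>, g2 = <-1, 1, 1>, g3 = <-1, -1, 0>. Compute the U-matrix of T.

Let P have columns g1, ..., g3. Then [T]_U = P^(-1) A P.
Here det P = -1, so P^(-1) is integer; computing A P first and then P^(-1)(A P) gives [[3, 3, -2], [3, -1, 1], [-2, 2, -2]].

[[3, 3, -2], [3, -1, 1], [-2, 2, -2]]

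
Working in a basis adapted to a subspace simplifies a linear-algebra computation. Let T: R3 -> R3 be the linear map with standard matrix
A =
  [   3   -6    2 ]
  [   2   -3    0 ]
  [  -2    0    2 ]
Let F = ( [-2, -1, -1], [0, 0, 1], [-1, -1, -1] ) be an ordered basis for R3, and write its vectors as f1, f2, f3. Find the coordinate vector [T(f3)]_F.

Compute T(f3) = A f3 = [1, 1, 0] in standard coordinates.
Then write this in F-coordinates: solve for y in y_1 f1 + ... + y_3 f3 = [1, 1, 0].
This gives y = [0, -1, -1], which is column 3 of [T]_F.

[0, -1, -1]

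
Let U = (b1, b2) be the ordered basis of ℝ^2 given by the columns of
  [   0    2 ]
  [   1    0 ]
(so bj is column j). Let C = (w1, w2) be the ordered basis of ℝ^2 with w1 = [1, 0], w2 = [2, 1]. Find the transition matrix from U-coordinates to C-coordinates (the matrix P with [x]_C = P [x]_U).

Take x = bj: its U-coordinates are the j-th standard unit vector, so P e_j — column j of P — equals [bj]_C.
b1 = -2w1 + w2, giving column 1 = [-2, 1]; repeating for each j gives P = [[-2, 2], [1, 0]].

[[-2, 2], [1, 0]]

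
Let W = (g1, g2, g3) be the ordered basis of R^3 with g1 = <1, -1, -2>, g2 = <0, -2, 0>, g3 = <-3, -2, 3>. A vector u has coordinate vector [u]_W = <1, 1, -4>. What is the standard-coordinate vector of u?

<13, 5, -14>

u = M [u]_W, where M has columns g1, ..., g3.
Carrying out the matrix-vector product, u = <13, 5, -14>.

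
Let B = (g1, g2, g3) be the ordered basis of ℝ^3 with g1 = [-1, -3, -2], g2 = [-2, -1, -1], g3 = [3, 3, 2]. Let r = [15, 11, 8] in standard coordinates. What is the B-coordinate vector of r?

[1, -2, 4]

Write r = c_1 g1 + ... + c_3 g3 and solve for the c_i.
Row-reducing the augmented matrix [M | r] gives c = (1, -2, 4).
Check: g1 - 2g2 + 4g3 = [15, 11, 8].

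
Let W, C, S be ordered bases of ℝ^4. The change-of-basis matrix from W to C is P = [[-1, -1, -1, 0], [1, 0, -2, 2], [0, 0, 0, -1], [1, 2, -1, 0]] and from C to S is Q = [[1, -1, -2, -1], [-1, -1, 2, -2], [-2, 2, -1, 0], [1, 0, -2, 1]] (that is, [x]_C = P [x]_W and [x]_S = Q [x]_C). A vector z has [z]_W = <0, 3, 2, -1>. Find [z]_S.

<-5, 5, -3, -3>

Apply P to get C-coordinates <-5, -6, 1, 4>, then Q to get S-coordinates.
The result is [z]_S = <-5, 5, -3, -3>.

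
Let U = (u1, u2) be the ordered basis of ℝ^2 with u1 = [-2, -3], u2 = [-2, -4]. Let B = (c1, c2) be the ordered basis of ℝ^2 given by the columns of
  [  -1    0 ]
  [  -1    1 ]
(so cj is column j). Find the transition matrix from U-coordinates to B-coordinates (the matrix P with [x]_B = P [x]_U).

[[2, 2], [-1, -2]]

Let M have columns uj and N have columns cj. Then for every x, N [x]_B = x = M [x]_U, so P = N^(-1) M.
Since det N = -1, N^(-1) has integer entries; multiplying gives P = [[2, 2], [-1, -2]].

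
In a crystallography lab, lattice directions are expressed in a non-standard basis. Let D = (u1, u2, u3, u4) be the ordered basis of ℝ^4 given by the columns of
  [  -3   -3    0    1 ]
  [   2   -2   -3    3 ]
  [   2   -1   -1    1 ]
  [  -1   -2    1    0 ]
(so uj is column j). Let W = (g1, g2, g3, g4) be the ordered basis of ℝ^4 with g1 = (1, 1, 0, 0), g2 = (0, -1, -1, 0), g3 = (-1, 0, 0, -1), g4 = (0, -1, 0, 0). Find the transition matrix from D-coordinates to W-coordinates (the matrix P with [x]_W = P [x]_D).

Take x = uj: its D-coordinates are the j-th standard unit vector, so P e_j — column j of P — equals [uj]_W.
u1 = -2g1 - 2g2 + g3 - 2g4, giving column 1 = (-2, -2, 1, -2); repeating for each j gives P = [[-2, -1, -1, 1], [-2, 1, 1, -1], [1, 2, -1, 0], [-2, 0, 1, -1]].

[[-2, -1, -1, 1], [-2, 1, 1, -1], [1, 2, -1, 0], [-2, 0, 1, -1]]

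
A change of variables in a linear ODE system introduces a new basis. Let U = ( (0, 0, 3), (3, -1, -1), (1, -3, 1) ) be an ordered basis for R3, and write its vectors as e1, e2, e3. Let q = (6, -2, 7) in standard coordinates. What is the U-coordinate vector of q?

(3, 2, 0)

Write q = c_1 e1 + ... + c_3 e3 and solve for the c_i.
Gaussian elimination on [M | q] yields c = (3, 2, 0).
Check: 3e1 + 2e2 + 0·e3 = (6, -2, 7).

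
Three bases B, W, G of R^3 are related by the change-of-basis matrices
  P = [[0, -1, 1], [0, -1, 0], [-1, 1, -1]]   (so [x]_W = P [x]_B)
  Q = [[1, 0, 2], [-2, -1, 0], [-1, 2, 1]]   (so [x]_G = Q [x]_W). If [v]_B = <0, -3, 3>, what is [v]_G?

<-6, -15, -6>

Apply P to get W-coordinates <6, 3, -6>, then Q to get G-coordinates.
The result is [v]_G = <-6, -15, -6>.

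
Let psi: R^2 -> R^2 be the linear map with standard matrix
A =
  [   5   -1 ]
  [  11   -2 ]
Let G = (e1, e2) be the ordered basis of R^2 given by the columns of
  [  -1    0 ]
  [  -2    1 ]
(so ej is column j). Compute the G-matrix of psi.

Let P have columns e1, e2. Then [psi]_G = P^(-1) A P.
Here det P = -1, so P^(-1) is integer; computing A P first and then P^(-1)(A P) gives [[3, 1], [-1, 0]].

[[3, 1], [-1, 0]]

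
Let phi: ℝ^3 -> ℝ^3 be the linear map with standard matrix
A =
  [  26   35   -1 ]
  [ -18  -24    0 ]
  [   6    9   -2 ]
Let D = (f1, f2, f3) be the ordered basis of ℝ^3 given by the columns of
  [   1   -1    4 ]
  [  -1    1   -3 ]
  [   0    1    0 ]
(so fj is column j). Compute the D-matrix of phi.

With P the matrix whose columns are f1, ..., f3, [phi]_D = P^(-1) A P.
Column by column: phi(f1) = A f1 = [-9, 6, -3]; its D-coordinates [0, -3, -3] give column 1.
Continuing for each basis vector yields [phi]_D = [[0, 1, 0], [-3, 1, -3], [-3, 2, -1]].

[[0, 1, 0], [-3, 1, -3], [-3, 2, -1]]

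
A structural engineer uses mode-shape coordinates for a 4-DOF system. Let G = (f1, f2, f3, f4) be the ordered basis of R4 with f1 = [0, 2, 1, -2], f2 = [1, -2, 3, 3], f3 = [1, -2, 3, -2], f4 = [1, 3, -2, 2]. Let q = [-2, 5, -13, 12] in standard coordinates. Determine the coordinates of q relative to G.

We seek scalars with c_1 f1 + ... + c_4 f4 = q; equivalently solve M c = q where the columns of M are f1, ..., f4.
Gaussian elimination on [M | q] yields c = (-2, 0, -3, 1).
Check: -2f1 + 0·f2 - 3f3 + f4 = [-2, 5, -13, 12].

[-2, 0, -3, 1]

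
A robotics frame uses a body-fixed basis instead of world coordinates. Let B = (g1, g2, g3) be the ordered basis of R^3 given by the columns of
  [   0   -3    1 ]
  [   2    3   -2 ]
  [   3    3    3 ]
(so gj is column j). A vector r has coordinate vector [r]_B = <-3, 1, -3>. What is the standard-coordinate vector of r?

The coordinates say r = -3g1 + g2 - 3g3; adding the scaled basis vectors gives <-6, 3, -15>.

<-6, 3, -15>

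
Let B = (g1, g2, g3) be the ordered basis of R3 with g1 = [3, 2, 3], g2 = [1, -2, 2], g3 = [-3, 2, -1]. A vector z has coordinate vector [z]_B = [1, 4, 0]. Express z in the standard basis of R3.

By definition z = g1 + 4g2 + 0·g3.
Summing componentwise gives [7, -6, 11].

[7, -6, 11]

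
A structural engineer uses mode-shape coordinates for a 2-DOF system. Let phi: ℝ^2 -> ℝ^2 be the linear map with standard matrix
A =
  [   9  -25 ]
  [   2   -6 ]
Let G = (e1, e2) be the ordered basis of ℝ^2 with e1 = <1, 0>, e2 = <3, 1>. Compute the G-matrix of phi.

[[3, 2], [2, 0]]

With P the matrix whose columns are e1, e2, [phi]_G = P^(-1) A P.
Column by column: phi(e1) = A e1 = <9, 2>; its G-coordinates <3, 2> give column 1.
Continuing for each basis vector yields [phi]_G = [[3, 2], [2, 0]].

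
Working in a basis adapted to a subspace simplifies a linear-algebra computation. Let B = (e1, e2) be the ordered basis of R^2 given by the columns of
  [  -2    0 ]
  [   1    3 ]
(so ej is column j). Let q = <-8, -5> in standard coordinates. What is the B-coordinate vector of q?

[q]_B is the unique c with M c = q, where M has columns e1, e2.
System: -2c_1 + 0c_2 = -8, c_1 + 3c_2 = -5; solving gives c_1 = 4, c_2 = -3.
Check: 4e1 - 3e2 = <-8, -5>.

<4, -3>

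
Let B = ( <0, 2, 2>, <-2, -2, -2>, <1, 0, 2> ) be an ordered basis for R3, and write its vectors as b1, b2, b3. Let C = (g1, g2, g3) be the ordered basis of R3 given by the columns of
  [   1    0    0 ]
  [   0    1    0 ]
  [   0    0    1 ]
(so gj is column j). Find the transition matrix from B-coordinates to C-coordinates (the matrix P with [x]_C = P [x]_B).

Column j of P is [bj]_C, since P maps B-coordinates to C-coordinates.
Expressing b1 in C: b1 = 0·g1 + 2g2 + 2g3, so column 1 of P is <0, 2, 2>.
Doing the same for each bj gives P = [[0, -2, 1], [2, -2, 0], [2, -2, 2]].

[[0, -2, 1], [2, -2, 0], [2, -2, 2]]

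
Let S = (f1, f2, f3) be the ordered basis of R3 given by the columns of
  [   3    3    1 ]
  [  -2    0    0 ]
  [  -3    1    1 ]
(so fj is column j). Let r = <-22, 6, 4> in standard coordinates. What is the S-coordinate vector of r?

[r]_S is the unique c with M c = r, where M has columns f1, ..., f3.
Solving this 3x3 system gives c = (-3, -4, -1).
Check: -3f1 - 4f2 - f3 = <-22, 6, 4>.

<-3, -4, -1>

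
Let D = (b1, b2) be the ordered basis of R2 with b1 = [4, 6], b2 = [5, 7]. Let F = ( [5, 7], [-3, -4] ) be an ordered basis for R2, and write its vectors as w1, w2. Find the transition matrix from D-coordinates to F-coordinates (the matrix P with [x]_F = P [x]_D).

[[2, 1], [2, 0]]

Take x = bj: its D-coordinates are the j-th standard unit vector, so P e_j — column j of P — equals [bj]_F.
b1 = 2w1 + 2w2, giving column 1 = [2, 2]; repeating for each j gives P = [[2, 1], [2, 0]].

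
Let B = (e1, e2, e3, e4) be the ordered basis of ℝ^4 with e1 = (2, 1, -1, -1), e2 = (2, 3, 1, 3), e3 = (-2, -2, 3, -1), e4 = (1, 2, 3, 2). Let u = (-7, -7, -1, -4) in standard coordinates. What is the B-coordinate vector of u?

(-2, -3, -1, 1)

We seek scalars with c_1 e1 + ... + c_4 e4 = u; equivalently solve M c = u where the columns of M are e1, ..., e4.
Row-reducing the augmented matrix [M | u] gives c = (-2, -3, -1, 1).
Check: -2e1 - 3e2 - e3 + e4 = (-7, -7, -1, -4).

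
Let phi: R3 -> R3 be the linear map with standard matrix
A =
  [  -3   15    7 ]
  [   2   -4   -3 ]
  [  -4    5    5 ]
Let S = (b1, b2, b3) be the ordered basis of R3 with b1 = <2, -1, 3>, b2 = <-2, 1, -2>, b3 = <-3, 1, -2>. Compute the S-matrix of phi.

The j-th column of [phi]_S is [phi(bj)]_S.
phi(b1) = A b1 = <0, -1, 2> = 0·b1 - 3b2 + 2b3, so column 1 is <0, -3, 2>.
Repeating for b2, b3 and assembling the columns gives [[0, -1, -1], [-3, 0, -3], [2, -3, -2]].

[[0, -1, -1], [-3, 0, -3], [2, -3, -2]]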